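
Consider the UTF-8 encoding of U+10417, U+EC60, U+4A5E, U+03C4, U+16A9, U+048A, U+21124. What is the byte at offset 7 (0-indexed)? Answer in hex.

U+10417 → 4-byte form F0 90 90 97 at offsets 0–3.
U+EC60 → 3-byte form EE B1 A0 at offsets 4–6.
U+4A5E → 3-byte form E4 A9 9E at offsets 7–9.
Offset 7 falls in char 3's range; it's byte 1 of E4 A9 9E = 0xE4.

0xE4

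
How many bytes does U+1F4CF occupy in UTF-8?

4

U+1F4CF = 0x1F4CF. UTF-8 uses 1 byte below 0x80, 2 below 0x800, 3 below 0x10000, 4 up to 0x10FFFF. 0x1F4CF is in U+10000–U+10FFFF → 4 bytes.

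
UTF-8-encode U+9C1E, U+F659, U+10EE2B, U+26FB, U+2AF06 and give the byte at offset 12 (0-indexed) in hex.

0xBB

U+9C1E → 3-byte form E9 B0 9E at offsets 0–2.
U+F659 → 3-byte form EF 99 99 at offsets 3–5.
U+10EE2B → 4-byte form F4 8E B8 AB at offsets 6–9.
U+26FB → 3-byte form E2 9B BB at offsets 10–12.
Offset 12 falls in char 4's range; it's byte 3 of E2 9B BB = 0xBB.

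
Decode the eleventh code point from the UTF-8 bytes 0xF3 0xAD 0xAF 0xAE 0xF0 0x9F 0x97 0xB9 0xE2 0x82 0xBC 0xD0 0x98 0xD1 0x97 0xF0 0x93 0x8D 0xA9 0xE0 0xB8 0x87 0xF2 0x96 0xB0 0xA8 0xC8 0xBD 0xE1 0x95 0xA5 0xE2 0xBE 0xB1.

U+2FB1

Offset 0: leading byte 0xF3 = 11110011 → 4-byte char #1 = F3 AD AF AE.
Offset 4: leading byte 0xF0 = 11110000 → 4-byte char #2 = F0 9F 97 B9.
Offset 8: leading byte 0xE2 = 11100010 → 3-byte char #3 = E2 82 BC.
Offset 11: leading byte 0xD0 = 11010000 → 2-byte char #4 = D0 98.
Offset 13: leading byte 0xD1 = 11010001 → 2-byte char #5 = D1 97.
Offset 15: leading byte 0xF0 = 11110000 → 4-byte char #6 = F0 93 8D A9.
Offset 19: leading byte 0xE0 = 11100000 → 3-byte char #7 = E0 B8 87.
Offset 22: leading byte 0xF2 = 11110010 → 4-byte char #8 = F2 96 B0 A8.
Offset 26: leading byte 0xC8 = 11001000 → 2-byte char #9 = C8 BD.
Offset 28: leading byte 0xE1 = 11100001 → 3-byte char #10 = E1 95 A5.
Offset 31: leading byte 0xE2 = 11100010 → 3-byte char #11 = E2 BE B1.
Leading byte 0xE2 = 11100010 matches 1110xxxx → 3-byte sequence.
Byte 1: 0xE2 = 11100010, payload 0010 (4 bits).
Byte 2: 0xBE = 10111110 (10xxxxxx ✓), payload 111110.
Byte 3: 0xB1 = 10110001 (10xxxxxx ✓), payload 110001.
Concatenate: 0010111110110001 = 0x2FB1 (16 bits → U+2FB1).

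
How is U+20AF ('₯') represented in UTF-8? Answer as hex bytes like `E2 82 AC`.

E2 82 AF

U+20AF = 0x20AF = 8367 decimal. In range U+0800–U+FFFF → 3-byte form: 1110xxxx 10xxxxxx 10xxxxxx.
Binary (16 bits): 0010000010101111.
Split 4+6+6: 0010 | 000010 | 101111.
Byte 1: 11100010 = 0xE2.
Byte 2: 10000010 = 0x82.
Byte 3: 10101111 = 0xAF.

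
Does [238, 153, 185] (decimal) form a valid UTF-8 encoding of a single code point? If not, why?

Leading byte 0xEE = 11101110 → 3-byte form.
Continuation bytes 0x99=10011001, 0xB9=10111001 all match 10xxxxxx.
Decoded value 0xE679 is ≥ 0x800 (shortest form) and not a surrogate.

valid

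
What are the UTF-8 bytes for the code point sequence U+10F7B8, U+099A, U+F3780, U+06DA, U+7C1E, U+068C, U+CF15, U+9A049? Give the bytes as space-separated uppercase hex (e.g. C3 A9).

U+10F7B8: 4-byte form → F4 8F 9E B8.
U+099A: 3-byte form → E0 A6 9A.
U+F3780: 4-byte form → F3 B3 9E 80.
U+06DA: 2-byte form → DB 9A.
U+7C1E: 3-byte form → E7 B0 9E.
U+068C: 2-byte form → DA 8C.
U+CF15: 3-byte form → EC BC 95.
U+9A049: 4-byte form → F2 9A 81 89.
Concatenated (25 bytes): F4 8F 9E B8 E0 A6 9A F3 B3 9E 80 DB 9A E7 B0 9E DA 8C EC BC 95 F2 9A 81 89.

F4 8F 9E B8 E0 A6 9A F3 B3 9E 80 DB 9A E7 B0 9E DA 8C EC BC 95 F2 9A 81 89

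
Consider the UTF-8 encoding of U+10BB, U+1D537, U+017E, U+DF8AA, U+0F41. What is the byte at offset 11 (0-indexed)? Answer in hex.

U+10BB → 3-byte form E1 82 BB at offsets 0–2.
U+1D537 → 4-byte form F0 9D 94 B7 at offsets 3–6.
U+017E → 2-byte form C5 BE at offsets 7–8.
U+DF8AA → 4-byte form F3 9F A2 AA at offsets 9–12.
Offset 11 falls in char 4's range; it's byte 3 of F3 9F A2 AA = 0xA2.

0xA2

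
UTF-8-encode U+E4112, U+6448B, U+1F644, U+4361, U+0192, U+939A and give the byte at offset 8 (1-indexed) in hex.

1-indexed offset 8 is 0-indexed offset 7.
U+E4112 → 4-byte form F3 A4 84 92 at offsets 0–3.
U+6448B → 4-byte form F1 A4 92 8B at offsets 4–7.
Offset 7 falls in char 2's range; it's byte 4 of F1 A4 92 8B = 0x8B.

0x8B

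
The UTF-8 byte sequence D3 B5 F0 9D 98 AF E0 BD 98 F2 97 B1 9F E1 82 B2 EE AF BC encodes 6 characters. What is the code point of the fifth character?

U+10B2

Offset 0: leading byte 0xD3 = 11010011 → 2-byte char #1 = D3 B5.
Offset 2: leading byte 0xF0 = 11110000 → 4-byte char #2 = F0 9D 98 AF.
Offset 6: leading byte 0xE0 = 11100000 → 3-byte char #3 = E0 BD 98.
Offset 9: leading byte 0xF2 = 11110010 → 4-byte char #4 = F2 97 B1 9F.
Offset 13: leading byte 0xE1 = 11100001 → 3-byte char #5 = E1 82 B2.
Leading byte 0xE1 = 11100001 matches 1110xxxx → 3-byte sequence.
Byte 1: 0xE1 = 11100001, payload 0001 (4 bits).
Byte 2: 0x82 = 10000010 (10xxxxxx ✓), payload 000010.
Byte 3: 0xB2 = 10110010 (10xxxxxx ✓), payload 110010.
Concatenate: 0001000010110010 = 0x10B2 (16 bits → U+10B2).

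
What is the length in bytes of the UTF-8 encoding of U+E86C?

3

U+E86C = 0xE86C. UTF-8 uses 1 byte below 0x80, 2 below 0x800, 3 below 0x10000, 4 up to 0x10FFFF. 0xE86C is in U+0800–U+FFFF → 3 bytes.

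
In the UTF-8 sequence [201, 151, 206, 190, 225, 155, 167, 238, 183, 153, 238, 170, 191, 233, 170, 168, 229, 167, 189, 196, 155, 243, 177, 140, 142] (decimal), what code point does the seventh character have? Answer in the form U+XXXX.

Offset 0: leading byte 0xC9 = 11001001 → 2-byte char #1 = C9 97.
Offset 2: leading byte 0xCE = 11001110 → 2-byte char #2 = CE BE.
Offset 4: leading byte 0xE1 = 11100001 → 3-byte char #3 = E1 9B A7.
Offset 7: leading byte 0xEE = 11101110 → 3-byte char #4 = EE B7 99.
Offset 10: leading byte 0xEE = 11101110 → 3-byte char #5 = EE AA BF.
Offset 13: leading byte 0xE9 = 11101001 → 3-byte char #6 = E9 AA A8.
Offset 16: leading byte 0xE5 = 11100101 → 3-byte char #7 = E5 A7 BD.
Leading byte 0xE5 = 11100101 matches 1110xxxx → 3-byte sequence.
Byte 1: 0xE5 = 11100101, payload 0101 (4 bits).
Byte 2: 0xA7 = 10100111 (10xxxxxx ✓), payload 100111.
Byte 3: 0xBD = 10111101 (10xxxxxx ✓), payload 111101.
Concatenate: 0101100111111101 = 0x59FD (16 bits → U+59FD).

U+59FD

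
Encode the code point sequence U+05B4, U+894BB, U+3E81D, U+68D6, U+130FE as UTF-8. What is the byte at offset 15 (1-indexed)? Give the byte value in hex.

1-indexed offset 15 is 0-indexed offset 14.
U+05B4 → 2-byte form D6 B4 at offsets 0–1.
U+894BB → 4-byte form F2 89 92 BB at offsets 2–5.
U+3E81D → 4-byte form F0 BE A0 9D at offsets 6–9.
U+68D6 → 3-byte form E6 A3 96 at offsets 10–12.
U+130FE → 4-byte form F0 93 83 BE at offsets 13–16.
Offset 14 falls in char 5's range; it's byte 2 of F0 93 83 BE = 0x93.

0x93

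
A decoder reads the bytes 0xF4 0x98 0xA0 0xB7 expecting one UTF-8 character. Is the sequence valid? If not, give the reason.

invalid (encodes a value above U+10FFFF)

Leading byte 0xF4 = 11110100 → 4-byte form.
Payload = 0x118837, which exceeds U+10FFFF, the maximum Unicode code point. (Leading bytes F5–FF, or F4 followed by ≥ 0x90, are invalid.)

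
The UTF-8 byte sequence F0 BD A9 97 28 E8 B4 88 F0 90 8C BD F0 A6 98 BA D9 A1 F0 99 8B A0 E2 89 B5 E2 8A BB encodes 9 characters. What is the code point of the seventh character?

U+192E0

Offset 0: leading byte 0xF0 = 11110000 → 4-byte char #1 = F0 BD A9 97.
Offset 4: leading byte 0x28 = 00101000 → 1-byte char #2 = 28.
Offset 5: leading byte 0xE8 = 11101000 → 3-byte char #3 = E8 B4 88.
Offset 8: leading byte 0xF0 = 11110000 → 4-byte char #4 = F0 90 8C BD.
Offset 12: leading byte 0xF0 = 11110000 → 4-byte char #5 = F0 A6 98 BA.
Offset 16: leading byte 0xD9 = 11011001 → 2-byte char #6 = D9 A1.
Offset 18: leading byte 0xF0 = 11110000 → 4-byte char #7 = F0 99 8B A0.
Leading byte 0xF0 = 11110000 matches 11110xxx → 4-byte sequence.
Byte 1: 0xF0 = 11110000, payload 000 (3 bits).
Byte 2: 0x99 = 10011001 (10xxxxxx ✓), payload 011001.
Byte 3: 0x8B = 10001011 (10xxxxxx ✓), payload 001011.
Byte 4: 0xA0 = 10100000 (10xxxxxx ✓), payload 100000.
Concatenate: 000011001001011100000 = 0x192E0 (21 bits → U+192E0).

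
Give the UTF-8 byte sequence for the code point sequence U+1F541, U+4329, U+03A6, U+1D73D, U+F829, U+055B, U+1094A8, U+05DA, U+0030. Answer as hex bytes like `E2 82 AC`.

U+1F541: 4-byte form → F0 9F 95 81.
U+4329: 3-byte form → E4 8C A9.
U+03A6: 2-byte form → CE A6.
U+1D73D: 4-byte form → F0 9D 9C BD.
U+F829: 3-byte form → EF A0 A9.
U+055B: 2-byte form → D5 9B.
U+1094A8: 4-byte form → F4 89 92 A8.
U+05DA: 2-byte form → D7 9A.
U+0030: 1-byte form → 30.
Concatenated (25 bytes): F0 9F 95 81 E4 8C A9 CE A6 F0 9D 9C BD EF A0 A9 D5 9B F4 89 92 A8 D7 9A 30.

F0 9F 95 81 E4 8C A9 CE A6 F0 9D 9C BD EF A0 A9 D5 9B F4 89 92 A8 D7 9A 30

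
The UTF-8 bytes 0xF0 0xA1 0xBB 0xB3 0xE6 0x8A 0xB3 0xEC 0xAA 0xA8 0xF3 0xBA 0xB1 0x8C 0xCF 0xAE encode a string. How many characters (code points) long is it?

Byte at offset 0: 0xF0 = 11110000 → 4-byte char (#1). Advance 4.
Byte at offset 4: 0xE6 = 11100110 → 3-byte char (#2). Advance 3.
Byte at offset 7: 0xEC = 11101100 → 3-byte char (#3). Advance 3.
Byte at offset 10: 0xF3 = 11110011 → 4-byte char (#4). Advance 4.
Byte at offset 14: 0xCF = 11001111 → 2-byte char (#5). Advance 2.
Reached end at offset 16 after 5 code points.

5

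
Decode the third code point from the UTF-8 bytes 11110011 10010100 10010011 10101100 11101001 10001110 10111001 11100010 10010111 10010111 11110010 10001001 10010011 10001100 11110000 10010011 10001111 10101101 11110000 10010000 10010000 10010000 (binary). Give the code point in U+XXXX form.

Offset 0: leading byte 0xF3 = 11110011 → 4-byte char #1 = F3 94 93 AC.
Offset 4: leading byte 0xE9 = 11101001 → 3-byte char #2 = E9 8E B9.
Offset 7: leading byte 0xE2 = 11100010 → 3-byte char #3 = E2 97 97.
Leading byte 0xE2 = 11100010 matches 1110xxxx → 3-byte sequence.
Byte 1: 0xE2 = 11100010, payload 0010 (4 bits).
Byte 2: 0x97 = 10010111 (10xxxxxx ✓), payload 010111.
Byte 3: 0x97 = 10010111 (10xxxxxx ✓), payload 010111.
Concatenate: 0010010111010111 = 0x25D7 (16 bits → U+25D7).

U+25D7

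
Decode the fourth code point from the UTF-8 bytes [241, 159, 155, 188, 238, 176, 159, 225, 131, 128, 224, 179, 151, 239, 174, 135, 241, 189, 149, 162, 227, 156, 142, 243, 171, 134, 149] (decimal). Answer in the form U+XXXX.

U+0CD7

Offset 0: leading byte 0xF1 = 11110001 → 4-byte char #1 = F1 9F 9B BC.
Offset 4: leading byte 0xEE = 11101110 → 3-byte char #2 = EE B0 9F.
Offset 7: leading byte 0xE1 = 11100001 → 3-byte char #3 = E1 83 80.
Offset 10: leading byte 0xE0 = 11100000 → 3-byte char #4 = E0 B3 97.
Leading byte 0xE0 = 11100000 matches 1110xxxx → 3-byte sequence.
Byte 1: 0xE0 = 11100000, payload 0000 (4 bits).
Byte 2: 0xB3 = 10110011 (10xxxxxx ✓), payload 110011.
Byte 3: 0x97 = 10010111 (10xxxxxx ✓), payload 010111.
Concatenate: 0000110011010111 = 0xCD7 (16 bits → U+0CD7).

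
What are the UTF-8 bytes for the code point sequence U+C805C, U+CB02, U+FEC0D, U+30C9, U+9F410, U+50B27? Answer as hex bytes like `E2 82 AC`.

U+C805C: 4-byte form → F3 88 81 9C.
U+CB02: 3-byte form → EC AC 82.
U+FEC0D: 4-byte form → F3 BE B0 8D.
U+30C9: 3-byte form → E3 83 89.
U+9F410: 4-byte form → F2 9F 90 90.
U+50B27: 4-byte form → F1 90 AC A7.
Concatenated (22 bytes): F3 88 81 9C EC AC 82 F3 BE B0 8D E3 83 89 F2 9F 90 90 F1 90 AC A7.

F3 88 81 9C EC AC 82 F3 BE B0 8D E3 83 89 F2 9F 90 90 F1 90 AC A7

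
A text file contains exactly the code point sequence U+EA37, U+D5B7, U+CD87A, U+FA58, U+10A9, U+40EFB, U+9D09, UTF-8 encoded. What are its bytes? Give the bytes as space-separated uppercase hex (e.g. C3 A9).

EE A8 B7 ED 96 B7 F3 8D A1 BA EF A9 98 E1 82 A9 F1 80 BB BB E9 B4 89

U+EA37: 3-byte form → EE A8 B7.
U+D5B7: 3-byte form → ED 96 B7.
U+CD87A: 4-byte form → F3 8D A1 BA.
U+FA58: 3-byte form → EF A9 98.
U+10A9: 3-byte form → E1 82 A9.
U+40EFB: 4-byte form → F1 80 BB BB.
U+9D09: 3-byte form → E9 B4 89.
Concatenated (23 bytes): EE A8 B7 ED 96 B7 F3 8D A1 BA EF A9 98 E1 82 A9 F1 80 BB BB E9 B4 89.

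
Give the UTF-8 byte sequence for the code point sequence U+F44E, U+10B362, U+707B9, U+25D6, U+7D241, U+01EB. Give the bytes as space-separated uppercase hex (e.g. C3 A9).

EF 91 8E F4 8B 8D A2 F1 B0 9E B9 E2 97 96 F1 BD 89 81 C7 AB

U+F44E: 3-byte form → EF 91 8E.
U+10B362: 4-byte form → F4 8B 8D A2.
U+707B9: 4-byte form → F1 B0 9E B9.
U+25D6: 3-byte form → E2 97 96.
U+7D241: 4-byte form → F1 BD 89 81.
U+01EB: 2-byte form → C7 AB.
Concatenated (20 bytes): EF 91 8E F4 8B 8D A2 F1 B0 9E B9 E2 97 96 F1 BD 89 81 C7 AB.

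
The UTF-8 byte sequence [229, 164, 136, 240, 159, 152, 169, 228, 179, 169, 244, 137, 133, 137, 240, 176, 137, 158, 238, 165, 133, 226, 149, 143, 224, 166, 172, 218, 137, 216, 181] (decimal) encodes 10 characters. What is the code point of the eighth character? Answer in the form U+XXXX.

Offset 0: leading byte 0xE5 = 11100101 → 3-byte char #1 = E5 A4 88.
Offset 3: leading byte 0xF0 = 11110000 → 4-byte char #2 = F0 9F 98 A9.
Offset 7: leading byte 0xE4 = 11100100 → 3-byte char #3 = E4 B3 A9.
Offset 10: leading byte 0xF4 = 11110100 → 4-byte char #4 = F4 89 85 89.
Offset 14: leading byte 0xF0 = 11110000 → 4-byte char #5 = F0 B0 89 9E.
Offset 18: leading byte 0xEE = 11101110 → 3-byte char #6 = EE A5 85.
Offset 21: leading byte 0xE2 = 11100010 → 3-byte char #7 = E2 95 8F.
Offset 24: leading byte 0xE0 = 11100000 → 3-byte char #8 = E0 A6 AC.
Leading byte 0xE0 = 11100000 matches 1110xxxx → 3-byte sequence.
Byte 1: 0xE0 = 11100000, payload 0000 (4 bits).
Byte 2: 0xA6 = 10100110 (10xxxxxx ✓), payload 100110.
Byte 3: 0xAC = 10101100 (10xxxxxx ✓), payload 101100.
Concatenate: 0000100110101100 = 0x9AC (16 bits → U+09AC).

U+09AC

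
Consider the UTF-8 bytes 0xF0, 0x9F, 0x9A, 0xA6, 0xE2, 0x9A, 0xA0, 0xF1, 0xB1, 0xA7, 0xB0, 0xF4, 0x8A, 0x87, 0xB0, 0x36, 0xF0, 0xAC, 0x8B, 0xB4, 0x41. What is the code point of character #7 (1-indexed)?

U+0041

Offset 0: leading byte 0xF0 = 11110000 → 4-byte char #1 = F0 9F 9A A6.
Offset 4: leading byte 0xE2 = 11100010 → 3-byte char #2 = E2 9A A0.
Offset 7: leading byte 0xF1 = 11110001 → 4-byte char #3 = F1 B1 A7 B0.
Offset 11: leading byte 0xF4 = 11110100 → 4-byte char #4 = F4 8A 87 B0.
Offset 15: leading byte 0x36 = 00110110 → 1-byte char #5 = 36.
Offset 16: leading byte 0xF0 = 11110000 → 4-byte char #6 = F0 AC 8B B4.
Offset 20: leading byte 0x41 = 01000001 → 1-byte char #7 = 41.
Leading byte 0x41 = 01000001 matches 0xxxxxxx → 1-byte sequence.
Byte 1: 0x41 = 01000001, payload 1000001 (7 bits).
Concatenate: 1000001 = 0x41 (7 bits → U+0041).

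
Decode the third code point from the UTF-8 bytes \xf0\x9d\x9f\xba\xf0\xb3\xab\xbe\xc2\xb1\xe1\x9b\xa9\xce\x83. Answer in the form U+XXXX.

U+00B1

Offset 0: leading byte 0xF0 = 11110000 → 4-byte char #1 = F0 9D 9F BA.
Offset 4: leading byte 0xF0 = 11110000 → 4-byte char #2 = F0 B3 AB BE.
Offset 8: leading byte 0xC2 = 11000010 → 2-byte char #3 = C2 B1.
Leading byte 0xC2 = 11000010 matches 110xxxxx → 2-byte sequence.
Byte 1: 0xC2 = 11000010, payload 00010 (5 bits).
Byte 2: 0xB1 = 10110001 (10xxxxxx ✓), payload 110001.
Concatenate: 00010110001 = 0xB1 (11 bits → U+00B1).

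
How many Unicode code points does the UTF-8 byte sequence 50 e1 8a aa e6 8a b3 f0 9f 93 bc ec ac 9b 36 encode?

Byte at offset 0: 0x50 = 01010000 → 1-byte char (#1). Advance 1.
Byte at offset 1: 0xE1 = 11100001 → 3-byte char (#2). Advance 3.
Byte at offset 4: 0xE6 = 11100110 → 3-byte char (#3). Advance 3.
Byte at offset 7: 0xF0 = 11110000 → 4-byte char (#4). Advance 4.
Byte at offset 11: 0xEC = 11101100 → 3-byte char (#5). Advance 3.
Byte at offset 14: 0x36 = 00110110 → 1-byte char (#6). Advance 1.
Reached end at offset 15 after 6 code points.

6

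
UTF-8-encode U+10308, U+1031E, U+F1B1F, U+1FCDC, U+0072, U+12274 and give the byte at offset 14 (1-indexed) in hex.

0x9F

1-indexed offset 14 is 0-indexed offset 13.
U+10308 → 4-byte form F0 90 8C 88 at offsets 0–3.
U+1031E → 4-byte form F0 90 8C 9E at offsets 4–7.
U+F1B1F → 4-byte form F3 B1 AC 9F at offsets 8–11.
U+1FCDC → 4-byte form F0 9F B3 9C at offsets 12–15.
Offset 13 falls in char 4's range; it's byte 2 of F0 9F B3 9C = 0x9F.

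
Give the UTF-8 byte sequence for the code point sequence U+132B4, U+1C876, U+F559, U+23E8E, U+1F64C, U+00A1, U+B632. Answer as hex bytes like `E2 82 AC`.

U+132B4: 4-byte form → F0 93 8A B4.
U+1C876: 4-byte form → F0 9C A1 B6.
U+F559: 3-byte form → EF 95 99.
U+23E8E: 4-byte form → F0 A3 BA 8E.
U+1F64C: 4-byte form → F0 9F 99 8C.
U+00A1: 2-byte form → C2 A1.
U+B632: 3-byte form → EB 98 B2.
Concatenated (24 bytes): F0 93 8A B4 F0 9C A1 B6 EF 95 99 F0 A3 BA 8E F0 9F 99 8C C2 A1 EB 98 B2.

F0 93 8A B4 F0 9C A1 B6 EF 95 99 F0 A3 BA 8E F0 9F 99 8C C2 A1 EB 98 B2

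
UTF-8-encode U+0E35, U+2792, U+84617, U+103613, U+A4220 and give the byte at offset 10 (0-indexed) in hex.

U+0E35 → 3-byte form E0 B8 B5 at offsets 0–2.
U+2792 → 3-byte form E2 9E 92 at offsets 3–5.
U+84617 → 4-byte form F2 84 98 97 at offsets 6–9.
U+103613 → 4-byte form F4 83 98 93 at offsets 10–13.
Offset 10 falls in char 4's range; it's byte 1 of F4 83 98 93 = 0xF4.

0xF4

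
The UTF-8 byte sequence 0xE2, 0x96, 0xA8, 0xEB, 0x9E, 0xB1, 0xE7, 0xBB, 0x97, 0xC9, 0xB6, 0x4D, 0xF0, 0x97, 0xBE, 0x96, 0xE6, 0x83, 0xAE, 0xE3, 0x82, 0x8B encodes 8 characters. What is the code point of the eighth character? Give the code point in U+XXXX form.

Offset 0: leading byte 0xE2 = 11100010 → 3-byte char #1 = E2 96 A8.
Offset 3: leading byte 0xEB = 11101011 → 3-byte char #2 = EB 9E B1.
Offset 6: leading byte 0xE7 = 11100111 → 3-byte char #3 = E7 BB 97.
Offset 9: leading byte 0xC9 = 11001001 → 2-byte char #4 = C9 B6.
Offset 11: leading byte 0x4D = 01001101 → 1-byte char #5 = 4D.
Offset 12: leading byte 0xF0 = 11110000 → 4-byte char #6 = F0 97 BE 96.
Offset 16: leading byte 0xE6 = 11100110 → 3-byte char #7 = E6 83 AE.
Offset 19: leading byte 0xE3 = 11100011 → 3-byte char #8 = E3 82 8B.
Leading byte 0xE3 = 11100011 matches 1110xxxx → 3-byte sequence.
Byte 1: 0xE3 = 11100011, payload 0011 (4 bits).
Byte 2: 0x82 = 10000010 (10xxxxxx ✓), payload 000010.
Byte 3: 0x8B = 10001011 (10xxxxxx ✓), payload 001011.
Concatenate: 0011000010001011 = 0x308B (16 bits → U+308B).

U+308B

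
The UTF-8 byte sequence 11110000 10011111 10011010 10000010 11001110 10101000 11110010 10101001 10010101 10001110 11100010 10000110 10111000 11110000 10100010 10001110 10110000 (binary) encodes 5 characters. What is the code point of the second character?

U+03A8

Offset 0: leading byte 0xF0 = 11110000 → 4-byte char #1 = F0 9F 9A 82.
Offset 4: leading byte 0xCE = 11001110 → 2-byte char #2 = CE A8.
Leading byte 0xCE = 11001110 matches 110xxxxx → 2-byte sequence.
Byte 1: 0xCE = 11001110, payload 01110 (5 bits).
Byte 2: 0xA8 = 10101000 (10xxxxxx ✓), payload 101000.
Concatenate: 01110101000 = 0x3A8 (11 bits → U+03A8).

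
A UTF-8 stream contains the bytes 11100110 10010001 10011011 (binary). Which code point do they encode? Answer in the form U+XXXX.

Leading byte 0xE6 = 11100110 matches 1110xxxx → 3-byte sequence.
Byte 1: 0xE6 = 11100110, payload 0110 (4 bits).
Byte 2: 0x91 = 10010001 (10xxxxxx ✓), payload 010001.
Byte 3: 0x9B = 10011011 (10xxxxxx ✓), payload 011011.
Concatenate: 0110010001011011 = 0x645B (16 bits → U+645B).

U+645B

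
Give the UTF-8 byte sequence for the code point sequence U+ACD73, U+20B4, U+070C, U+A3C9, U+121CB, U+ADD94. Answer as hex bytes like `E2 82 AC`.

U+ACD73: 4-byte form → F2 AC B5 B3.
U+20B4: 3-byte form → E2 82 B4.
U+070C: 2-byte form → DC 8C.
U+A3C9: 3-byte form → EA 8F 89.
U+121CB: 4-byte form → F0 92 87 8B.
U+ADD94: 4-byte form → F2 AD B6 94.
Concatenated (20 bytes): F2 AC B5 B3 E2 82 B4 DC 8C EA 8F 89 F0 92 87 8B F2 AD B6 94.

F2 AC B5 B3 E2 82 B4 DC 8C EA 8F 89 F0 92 87 8B F2 AD B6 94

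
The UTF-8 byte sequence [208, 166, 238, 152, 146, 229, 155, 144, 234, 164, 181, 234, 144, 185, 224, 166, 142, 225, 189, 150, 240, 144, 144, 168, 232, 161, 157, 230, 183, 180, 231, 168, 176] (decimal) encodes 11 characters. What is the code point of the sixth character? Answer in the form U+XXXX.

Offset 0: leading byte 0xD0 = 11010000 → 2-byte char #1 = D0 A6.
Offset 2: leading byte 0xEE = 11101110 → 3-byte char #2 = EE 98 92.
Offset 5: leading byte 0xE5 = 11100101 → 3-byte char #3 = E5 9B 90.
Offset 8: leading byte 0xEA = 11101010 → 3-byte char #4 = EA A4 B5.
Offset 11: leading byte 0xEA = 11101010 → 3-byte char #5 = EA 90 B9.
Offset 14: leading byte 0xE0 = 11100000 → 3-byte char #6 = E0 A6 8E.
Leading byte 0xE0 = 11100000 matches 1110xxxx → 3-byte sequence.
Byte 1: 0xE0 = 11100000, payload 0000 (4 bits).
Byte 2: 0xA6 = 10100110 (10xxxxxx ✓), payload 100110.
Byte 3: 0x8E = 10001110 (10xxxxxx ✓), payload 001110.
Concatenate: 0000100110001110 = 0x98E (16 bits → U+098E).

U+098E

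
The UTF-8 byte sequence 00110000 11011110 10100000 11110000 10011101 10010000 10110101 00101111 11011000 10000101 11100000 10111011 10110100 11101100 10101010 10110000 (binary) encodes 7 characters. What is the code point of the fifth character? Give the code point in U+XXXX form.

U+0605

Offset 0: leading byte 0x30 = 00110000 → 1-byte char #1 = 30.
Offset 1: leading byte 0xDE = 11011110 → 2-byte char #2 = DE A0.
Offset 3: leading byte 0xF0 = 11110000 → 4-byte char #3 = F0 9D 90 B5.
Offset 7: leading byte 0x2F = 00101111 → 1-byte char #4 = 2F.
Offset 8: leading byte 0xD8 = 11011000 → 2-byte char #5 = D8 85.
Leading byte 0xD8 = 11011000 matches 110xxxxx → 2-byte sequence.
Byte 1: 0xD8 = 11011000, payload 11000 (5 bits).
Byte 2: 0x85 = 10000101 (10xxxxxx ✓), payload 000101.
Concatenate: 11000000101 = 0x605 (11 bits → U+0605).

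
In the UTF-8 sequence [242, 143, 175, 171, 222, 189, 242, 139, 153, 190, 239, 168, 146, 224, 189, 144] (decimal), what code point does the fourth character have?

Offset 0: leading byte 0xF2 = 11110010 → 4-byte char #1 = F2 8F AF AB.
Offset 4: leading byte 0xDE = 11011110 → 2-byte char #2 = DE BD.
Offset 6: leading byte 0xF2 = 11110010 → 4-byte char #3 = F2 8B 99 BE.
Offset 10: leading byte 0xEF = 11101111 → 3-byte char #4 = EF A8 92.
Leading byte 0xEF = 11101111 matches 1110xxxx → 3-byte sequence.
Byte 1: 0xEF = 11101111, payload 1111 (4 bits).
Byte 2: 0xA8 = 10101000 (10xxxxxx ✓), payload 101000.
Byte 3: 0x92 = 10010010 (10xxxxxx ✓), payload 010010.
Concatenate: 1111101000010010 = 0xFA12 (16 bits → U+FA12).

U+FA12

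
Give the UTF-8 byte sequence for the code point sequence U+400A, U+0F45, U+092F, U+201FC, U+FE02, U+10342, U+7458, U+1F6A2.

U+400A: 3-byte form → E4 80 8A.
U+0F45: 3-byte form → E0 BD 85.
U+092F: 3-byte form → E0 A4 AF.
U+201FC: 4-byte form → F0 A0 87 BC.
U+FE02: 3-byte form → EF B8 82.
U+10342: 4-byte form → F0 90 8D 82.
U+7458: 3-byte form → E7 91 98.
U+1F6A2: 4-byte form → F0 9F 9A A2.
Concatenated (27 bytes): E4 80 8A E0 BD 85 E0 A4 AF F0 A0 87 BC EF B8 82 F0 90 8D 82 E7 91 98 F0 9F 9A A2.

E4 80 8A E0 BD 85 E0 A4 AF F0 A0 87 BC EF B8 82 F0 90 8D 82 E7 91 98 F0 9F 9A A2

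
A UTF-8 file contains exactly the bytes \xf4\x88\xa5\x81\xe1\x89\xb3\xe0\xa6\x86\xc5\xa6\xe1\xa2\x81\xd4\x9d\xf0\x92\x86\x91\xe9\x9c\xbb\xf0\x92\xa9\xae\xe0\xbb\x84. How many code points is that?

10

Byte at offset 0: 0xF4 = 11110100 → 4-byte char (#1). Advance 4.
Byte at offset 4: 0xE1 = 11100001 → 3-byte char (#2). Advance 3.
Byte at offset 7: 0xE0 = 11100000 → 3-byte char (#3). Advance 3.
Byte at offset 10: 0xC5 = 11000101 → 2-byte char (#4). Advance 2.
Byte at offset 12: 0xE1 = 11100001 → 3-byte char (#5). Advance 3.
Byte at offset 15: 0xD4 = 11010100 → 2-byte char (#6). Advance 2.
Byte at offset 17: 0xF0 = 11110000 → 4-byte char (#7). Advance 4.
Byte at offset 21: 0xE9 = 11101001 → 3-byte char (#8). Advance 3.
Byte at offset 24: 0xF0 = 11110000 → 4-byte char (#9). Advance 4.
Byte at offset 28: 0xE0 = 11100000 → 3-byte char (#10). Advance 3.
Reached end at offset 31 after 10 code points.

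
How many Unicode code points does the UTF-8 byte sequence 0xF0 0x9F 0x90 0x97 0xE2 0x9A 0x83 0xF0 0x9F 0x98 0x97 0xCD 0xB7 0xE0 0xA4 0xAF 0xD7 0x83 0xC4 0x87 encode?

7

Byte at offset 0: 0xF0 = 11110000 → 4-byte char (#1). Advance 4.
Byte at offset 4: 0xE2 = 11100010 → 3-byte char (#2). Advance 3.
Byte at offset 7: 0xF0 = 11110000 → 4-byte char (#3). Advance 4.
Byte at offset 11: 0xCD = 11001101 → 2-byte char (#4). Advance 2.
Byte at offset 13: 0xE0 = 11100000 → 3-byte char (#5). Advance 3.
Byte at offset 16: 0xD7 = 11010111 → 2-byte char (#6). Advance 2.
Byte at offset 18: 0xC4 = 11000100 → 2-byte char (#7). Advance 2.
Reached end at offset 20 after 7 code points.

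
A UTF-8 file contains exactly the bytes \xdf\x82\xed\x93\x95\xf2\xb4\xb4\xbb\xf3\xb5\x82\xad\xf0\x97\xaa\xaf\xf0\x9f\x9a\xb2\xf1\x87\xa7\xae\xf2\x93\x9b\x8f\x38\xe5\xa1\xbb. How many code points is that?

Byte at offset 0: 0xDF = 11011111 → 2-byte char (#1). Advance 2.
Byte at offset 2: 0xED = 11101101 → 3-byte char (#2). Advance 3.
Byte at offset 5: 0xF2 = 11110010 → 4-byte char (#3). Advance 4.
Byte at offset 9: 0xF3 = 11110011 → 4-byte char (#4). Advance 4.
Byte at offset 13: 0xF0 = 11110000 → 4-byte char (#5). Advance 4.
Byte at offset 17: 0xF0 = 11110000 → 4-byte char (#6). Advance 4.
Byte at offset 21: 0xF1 = 11110001 → 4-byte char (#7). Advance 4.
Byte at offset 25: 0xF2 = 11110010 → 4-byte char (#8). Advance 4.
Byte at offset 29: 0x38 = 00111000 → 1-byte char (#9). Advance 1.
Byte at offset 30: 0xE5 = 11100101 → 3-byte char (#10). Advance 3.
Reached end at offset 33 after 10 code points.

10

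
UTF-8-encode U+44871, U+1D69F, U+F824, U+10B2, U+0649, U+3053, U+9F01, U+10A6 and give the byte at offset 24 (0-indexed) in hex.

U+44871 → 4-byte form F1 84 A1 B1 at offsets 0–3.
U+1D69F → 4-byte form F0 9D 9A 9F at offsets 4–7.
U+F824 → 3-byte form EF A0 A4 at offsets 8–10.
U+10B2 → 3-byte form E1 82 B2 at offsets 11–13.
U+0649 → 2-byte form D9 89 at offsets 14–15.
U+3053 → 3-byte form E3 81 93 at offsets 16–18.
U+9F01 → 3-byte form E9 BC 81 at offsets 19–21.
U+10A6 → 3-byte form E1 82 A6 at offsets 22–24.
Offset 24 falls in char 8's range; it's byte 3 of E1 82 A6 = 0xA6.

0xA6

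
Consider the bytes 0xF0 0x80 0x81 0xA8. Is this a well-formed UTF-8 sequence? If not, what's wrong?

Leading byte 0xF0 = 11110000 → 4-byte form.
Continuation bytes all match 10xxxxxx. Payload decodes to 0x68.
But 0x68 < 0x10000, the minimum for a 4-byte sequence — this is an overlong encoding.

invalid (overlong encoding)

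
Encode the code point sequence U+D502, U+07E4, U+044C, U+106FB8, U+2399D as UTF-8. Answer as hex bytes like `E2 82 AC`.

ED 94 82 DF A4 D1 8C F4 86 BE B8 F0 A3 A6 9D

U+D502: 3-byte form → ED 94 82.
U+07E4: 2-byte form → DF A4.
U+044C: 2-byte form → D1 8C.
U+106FB8: 4-byte form → F4 86 BE B8.
U+2399D: 4-byte form → F0 A3 A6 9D.
Concatenated (15 bytes): ED 94 82 DF A4 D1 8C F4 86 BE B8 F0 A3 A6 9D.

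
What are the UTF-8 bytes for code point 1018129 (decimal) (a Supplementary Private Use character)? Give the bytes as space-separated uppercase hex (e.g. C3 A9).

U+F8911 = 0xF8911 = 1018129 decimal. In range U+10000–U+10FFFF → 4-byte form: 11110xxx 10xxxxxx 10xxxxxx 10xxxxxx.
Binary (21 bits): 011111000100100010001.
Split 3+6+6+6: 011 | 111000 | 100100 | 010001.
Byte 1: 11110011 = 0xF3.
Byte 2: 10111000 = 0xB8.
Byte 3: 10100100 = 0xA4.
Byte 4: 10010001 = 0x91.

F3 B8 A4 91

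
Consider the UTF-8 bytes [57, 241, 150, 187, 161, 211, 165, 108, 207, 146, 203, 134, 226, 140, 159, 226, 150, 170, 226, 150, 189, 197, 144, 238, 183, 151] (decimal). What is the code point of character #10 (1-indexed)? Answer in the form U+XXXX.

Offset 0: leading byte 0x39 = 00111001 → 1-byte char #1 = 39.
Offset 1: leading byte 0xF1 = 11110001 → 4-byte char #2 = F1 96 BB A1.
Offset 5: leading byte 0xD3 = 11010011 → 2-byte char #3 = D3 A5.
Offset 7: leading byte 0x6C = 01101100 → 1-byte char #4 = 6C.
Offset 8: leading byte 0xCF = 11001111 → 2-byte char #5 = CF 92.
Offset 10: leading byte 0xCB = 11001011 → 2-byte char #6 = CB 86.
Offset 12: leading byte 0xE2 = 11100010 → 3-byte char #7 = E2 8C 9F.
Offset 15: leading byte 0xE2 = 11100010 → 3-byte char #8 = E2 96 AA.
Offset 18: leading byte 0xE2 = 11100010 → 3-byte char #9 = E2 96 BD.
Offset 21: leading byte 0xC5 = 11000101 → 2-byte char #10 = C5 90.
Leading byte 0xC5 = 11000101 matches 110xxxxx → 2-byte sequence.
Byte 1: 0xC5 = 11000101, payload 00101 (5 bits).
Byte 2: 0x90 = 10010000 (10xxxxxx ✓), payload 010000.
Concatenate: 00101010000 = 0x150 (11 bits → U+0150).

U+0150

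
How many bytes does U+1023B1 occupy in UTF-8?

U+1023B1 = 0x1023B1. UTF-8 uses 1 byte below 0x80, 2 below 0x800, 3 below 0x10000, 4 up to 0x10FFFF. 0x1023B1 is in U+10000–U+10FFFF → 4 bytes.

4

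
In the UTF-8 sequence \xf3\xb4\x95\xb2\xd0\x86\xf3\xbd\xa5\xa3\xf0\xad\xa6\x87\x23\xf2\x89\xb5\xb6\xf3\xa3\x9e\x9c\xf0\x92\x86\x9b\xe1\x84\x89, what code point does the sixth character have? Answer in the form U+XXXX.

Offset 0: leading byte 0xF3 = 11110011 → 4-byte char #1 = F3 B4 95 B2.
Offset 4: leading byte 0xD0 = 11010000 → 2-byte char #2 = D0 86.
Offset 6: leading byte 0xF3 = 11110011 → 4-byte char #3 = F3 BD A5 A3.
Offset 10: leading byte 0xF0 = 11110000 → 4-byte char #4 = F0 AD A6 87.
Offset 14: leading byte 0x23 = 00100011 → 1-byte char #5 = 23.
Offset 15: leading byte 0xF2 = 11110010 → 4-byte char #6 = F2 89 B5 B6.
Leading byte 0xF2 = 11110010 matches 11110xxx → 4-byte sequence.
Byte 1: 0xF2 = 11110010, payload 010 (3 bits).
Byte 2: 0x89 = 10001001 (10xxxxxx ✓), payload 001001.
Byte 3: 0xB5 = 10110101 (10xxxxxx ✓), payload 110101.
Byte 4: 0xB6 = 10110110 (10xxxxxx ✓), payload 110110.
Concatenate: 010001001110101110110 = 0x89D76 (21 bits → U+89D76).

U+89D76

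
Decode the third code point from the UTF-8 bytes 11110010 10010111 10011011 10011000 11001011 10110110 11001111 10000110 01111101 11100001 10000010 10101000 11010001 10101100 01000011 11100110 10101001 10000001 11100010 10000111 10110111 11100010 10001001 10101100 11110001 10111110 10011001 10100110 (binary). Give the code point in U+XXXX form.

U+03C6

Offset 0: leading byte 0xF2 = 11110010 → 4-byte char #1 = F2 97 9B 98.
Offset 4: leading byte 0xCB = 11001011 → 2-byte char #2 = CB B6.
Offset 6: leading byte 0xCF = 11001111 → 2-byte char #3 = CF 86.
Leading byte 0xCF = 11001111 matches 110xxxxx → 2-byte sequence.
Byte 1: 0xCF = 11001111, payload 01111 (5 bits).
Byte 2: 0x86 = 10000110 (10xxxxxx ✓), payload 000110.
Concatenate: 01111000110 = 0x3C6 (11 bits → U+03C6).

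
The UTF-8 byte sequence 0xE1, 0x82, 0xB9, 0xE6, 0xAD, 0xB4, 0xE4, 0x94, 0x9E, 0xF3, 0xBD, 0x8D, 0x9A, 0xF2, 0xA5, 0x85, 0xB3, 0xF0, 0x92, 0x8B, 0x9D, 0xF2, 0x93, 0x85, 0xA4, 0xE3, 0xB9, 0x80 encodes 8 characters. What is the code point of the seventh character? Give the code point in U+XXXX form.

U+93164

Offset 0: leading byte 0xE1 = 11100001 → 3-byte char #1 = E1 82 B9.
Offset 3: leading byte 0xE6 = 11100110 → 3-byte char #2 = E6 AD B4.
Offset 6: leading byte 0xE4 = 11100100 → 3-byte char #3 = E4 94 9E.
Offset 9: leading byte 0xF3 = 11110011 → 4-byte char #4 = F3 BD 8D 9A.
Offset 13: leading byte 0xF2 = 11110010 → 4-byte char #5 = F2 A5 85 B3.
Offset 17: leading byte 0xF0 = 11110000 → 4-byte char #6 = F0 92 8B 9D.
Offset 21: leading byte 0xF2 = 11110010 → 4-byte char #7 = F2 93 85 A4.
Leading byte 0xF2 = 11110010 matches 11110xxx → 4-byte sequence.
Byte 1: 0xF2 = 11110010, payload 010 (3 bits).
Byte 2: 0x93 = 10010011 (10xxxxxx ✓), payload 010011.
Byte 3: 0x85 = 10000101 (10xxxxxx ✓), payload 000101.
Byte 4: 0xA4 = 10100100 (10xxxxxx ✓), payload 100100.
Concatenate: 010010011000101100100 = 0x93164 (21 bits → U+93164).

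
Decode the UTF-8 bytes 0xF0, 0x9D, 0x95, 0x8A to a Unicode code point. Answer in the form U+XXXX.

Leading byte 0xF0 = 11110000 matches 11110xxx → 4-byte sequence.
Byte 1: 0xF0 = 11110000, payload 000 (3 bits).
Byte 2: 0x9D = 10011101 (10xxxxxx ✓), payload 011101.
Byte 3: 0x95 = 10010101 (10xxxxxx ✓), payload 010101.
Byte 4: 0x8A = 10001010 (10xxxxxx ✓), payload 001010.
Concatenate: 000011101010101001010 = 0x1D54A (21 bits → U+1D54A).

U+1D54A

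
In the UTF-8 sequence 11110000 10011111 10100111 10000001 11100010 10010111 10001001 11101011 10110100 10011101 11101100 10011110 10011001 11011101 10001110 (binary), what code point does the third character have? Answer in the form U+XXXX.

Offset 0: leading byte 0xF0 = 11110000 → 4-byte char #1 = F0 9F A7 81.
Offset 4: leading byte 0xE2 = 11100010 → 3-byte char #2 = E2 97 89.
Offset 7: leading byte 0xEB = 11101011 → 3-byte char #3 = EB B4 9D.
Leading byte 0xEB = 11101011 matches 1110xxxx → 3-byte sequence.
Byte 1: 0xEB = 11101011, payload 1011 (4 bits).
Byte 2: 0xB4 = 10110100 (10xxxxxx ✓), payload 110100.
Byte 3: 0x9D = 10011101 (10xxxxxx ✓), payload 011101.
Concatenate: 1011110100011101 = 0xBD1D (16 bits → U+BD1D).

U+BD1D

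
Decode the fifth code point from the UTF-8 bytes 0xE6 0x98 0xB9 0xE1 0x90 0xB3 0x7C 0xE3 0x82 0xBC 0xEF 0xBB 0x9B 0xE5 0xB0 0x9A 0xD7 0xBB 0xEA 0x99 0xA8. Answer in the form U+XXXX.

U+FEDB

Offset 0: leading byte 0xE6 = 11100110 → 3-byte char #1 = E6 98 B9.
Offset 3: leading byte 0xE1 = 11100001 → 3-byte char #2 = E1 90 B3.
Offset 6: leading byte 0x7C = 01111100 → 1-byte char #3 = 7C.
Offset 7: leading byte 0xE3 = 11100011 → 3-byte char #4 = E3 82 BC.
Offset 10: leading byte 0xEF = 11101111 → 3-byte char #5 = EF BB 9B.
Leading byte 0xEF = 11101111 matches 1110xxxx → 3-byte sequence.
Byte 1: 0xEF = 11101111, payload 1111 (4 bits).
Byte 2: 0xBB = 10111011 (10xxxxxx ✓), payload 111011.
Byte 3: 0x9B = 10011011 (10xxxxxx ✓), payload 011011.
Concatenate: 1111111011011011 = 0xFEDB (16 bits → U+FEDB).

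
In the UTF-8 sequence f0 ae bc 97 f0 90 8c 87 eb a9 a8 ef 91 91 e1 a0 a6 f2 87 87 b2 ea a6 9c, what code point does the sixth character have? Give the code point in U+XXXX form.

Offset 0: leading byte 0xF0 = 11110000 → 4-byte char #1 = F0 AE BC 97.
Offset 4: leading byte 0xF0 = 11110000 → 4-byte char #2 = F0 90 8C 87.
Offset 8: leading byte 0xEB = 11101011 → 3-byte char #3 = EB A9 A8.
Offset 11: leading byte 0xEF = 11101111 → 3-byte char #4 = EF 91 91.
Offset 14: leading byte 0xE1 = 11100001 → 3-byte char #5 = E1 A0 A6.
Offset 17: leading byte 0xF2 = 11110010 → 4-byte char #6 = F2 87 87 B2.
Leading byte 0xF2 = 11110010 matches 11110xxx → 4-byte sequence.
Byte 1: 0xF2 = 11110010, payload 010 (3 bits).
Byte 2: 0x87 = 10000111 (10xxxxxx ✓), payload 000111.
Byte 3: 0x87 = 10000111 (10xxxxxx ✓), payload 000111.
Byte 4: 0xB2 = 10110010 (10xxxxxx ✓), payload 110010.
Concatenate: 010000111000111110010 = 0x871F2 (21 bits → U+871F2).

U+871F2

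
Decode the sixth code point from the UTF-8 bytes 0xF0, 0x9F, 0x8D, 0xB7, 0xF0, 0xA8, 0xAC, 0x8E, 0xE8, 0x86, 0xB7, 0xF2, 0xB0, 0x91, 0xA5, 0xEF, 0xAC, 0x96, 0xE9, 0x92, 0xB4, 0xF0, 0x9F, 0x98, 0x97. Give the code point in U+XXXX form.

U+94B4

Offset 0: leading byte 0xF0 = 11110000 → 4-byte char #1 = F0 9F 8D B7.
Offset 4: leading byte 0xF0 = 11110000 → 4-byte char #2 = F0 A8 AC 8E.
Offset 8: leading byte 0xE8 = 11101000 → 3-byte char #3 = E8 86 B7.
Offset 11: leading byte 0xF2 = 11110010 → 4-byte char #4 = F2 B0 91 A5.
Offset 15: leading byte 0xEF = 11101111 → 3-byte char #5 = EF AC 96.
Offset 18: leading byte 0xE9 = 11101001 → 3-byte char #6 = E9 92 B4.
Leading byte 0xE9 = 11101001 matches 1110xxxx → 3-byte sequence.
Byte 1: 0xE9 = 11101001, payload 1001 (4 bits).
Byte 2: 0x92 = 10010010 (10xxxxxx ✓), payload 010010.
Byte 3: 0xB4 = 10110100 (10xxxxxx ✓), payload 110100.
Concatenate: 1001010010110100 = 0x94B4 (16 bits → U+94B4).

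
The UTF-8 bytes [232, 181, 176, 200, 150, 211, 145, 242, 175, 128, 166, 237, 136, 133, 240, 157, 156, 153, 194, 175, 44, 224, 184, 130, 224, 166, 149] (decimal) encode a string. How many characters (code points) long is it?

Byte at offset 0: 0xE8 = 11101000 → 3-byte char (#1). Advance 3.
Byte at offset 3: 0xC8 = 11001000 → 2-byte char (#2). Advance 2.
Byte at offset 5: 0xD3 = 11010011 → 2-byte char (#3). Advance 2.
Byte at offset 7: 0xF2 = 11110010 → 4-byte char (#4). Advance 4.
Byte at offset 11: 0xED = 11101101 → 3-byte char (#5). Advance 3.
Byte at offset 14: 0xF0 = 11110000 → 4-byte char (#6). Advance 4.
Byte at offset 18: 0xC2 = 11000010 → 2-byte char (#7). Advance 2.
Byte at offset 20: 0x2C = 00101100 → 1-byte char (#8). Advance 1.
Byte at offset 21: 0xE0 = 11100000 → 3-byte char (#9). Advance 3.
Byte at offset 24: 0xE0 = 11100000 → 3-byte char (#10). Advance 3.
Reached end at offset 27 after 10 code points.

10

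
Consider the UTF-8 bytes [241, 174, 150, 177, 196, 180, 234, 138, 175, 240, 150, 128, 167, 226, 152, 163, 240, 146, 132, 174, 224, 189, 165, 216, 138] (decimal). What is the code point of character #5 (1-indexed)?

Offset 0: leading byte 0xF1 = 11110001 → 4-byte char #1 = F1 AE 96 B1.
Offset 4: leading byte 0xC4 = 11000100 → 2-byte char #2 = C4 B4.
Offset 6: leading byte 0xEA = 11101010 → 3-byte char #3 = EA 8A AF.
Offset 9: leading byte 0xF0 = 11110000 → 4-byte char #4 = F0 96 80 A7.
Offset 13: leading byte 0xE2 = 11100010 → 3-byte char #5 = E2 98 A3.
Leading byte 0xE2 = 11100010 matches 1110xxxx → 3-byte sequence.
Byte 1: 0xE2 = 11100010, payload 0010 (4 bits).
Byte 2: 0x98 = 10011000 (10xxxxxx ✓), payload 011000.
Byte 3: 0xA3 = 10100011 (10xxxxxx ✓), payload 100011.
Concatenate: 0010011000100011 = 0x2623 (16 bits → U+2623).

U+2623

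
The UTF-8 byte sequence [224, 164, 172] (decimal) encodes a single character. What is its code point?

U+092C

Leading byte 0xE0 = 11100000 matches 1110xxxx → 3-byte sequence.
Byte 1: 0xE0 = 11100000, payload 0000 (4 bits).
Byte 2: 0xA4 = 10100100 (10xxxxxx ✓), payload 100100.
Byte 3: 0xAC = 10101100 (10xxxxxx ✓), payload 101100.
Concatenate: 0000100100101100 = 0x92C (16 bits → U+092C).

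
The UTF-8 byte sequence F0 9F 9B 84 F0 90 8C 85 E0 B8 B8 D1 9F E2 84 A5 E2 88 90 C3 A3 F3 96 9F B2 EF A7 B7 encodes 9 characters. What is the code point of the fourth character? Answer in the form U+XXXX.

U+045F

Offset 0: leading byte 0xF0 = 11110000 → 4-byte char #1 = F0 9F 9B 84.
Offset 4: leading byte 0xF0 = 11110000 → 4-byte char #2 = F0 90 8C 85.
Offset 8: leading byte 0xE0 = 11100000 → 3-byte char #3 = E0 B8 B8.
Offset 11: leading byte 0xD1 = 11010001 → 2-byte char #4 = D1 9F.
Leading byte 0xD1 = 11010001 matches 110xxxxx → 2-byte sequence.
Byte 1: 0xD1 = 11010001, payload 10001 (5 bits).
Byte 2: 0x9F = 10011111 (10xxxxxx ✓), payload 011111.
Concatenate: 10001011111 = 0x45F (11 bits → U+045F).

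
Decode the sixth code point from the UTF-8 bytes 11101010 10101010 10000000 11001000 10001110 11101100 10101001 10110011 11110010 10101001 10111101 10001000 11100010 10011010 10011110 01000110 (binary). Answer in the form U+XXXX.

U+0046

Offset 0: leading byte 0xEA = 11101010 → 3-byte char #1 = EA AA 80.
Offset 3: leading byte 0xC8 = 11001000 → 2-byte char #2 = C8 8E.
Offset 5: leading byte 0xEC = 11101100 → 3-byte char #3 = EC A9 B3.
Offset 8: leading byte 0xF2 = 11110010 → 4-byte char #4 = F2 A9 BD 88.
Offset 12: leading byte 0xE2 = 11100010 → 3-byte char #5 = E2 9A 9E.
Offset 15: leading byte 0x46 = 01000110 → 1-byte char #6 = 46.
Leading byte 0x46 = 01000110 matches 0xxxxxxx → 1-byte sequence.
Byte 1: 0x46 = 01000110, payload 1000110 (7 bits).
Concatenate: 1000110 = 0x46 (7 bits → U+0046).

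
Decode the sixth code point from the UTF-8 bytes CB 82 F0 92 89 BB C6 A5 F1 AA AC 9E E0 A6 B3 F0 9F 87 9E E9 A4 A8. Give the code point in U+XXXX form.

U+1F1DE

Offset 0: leading byte 0xCB = 11001011 → 2-byte char #1 = CB 82.
Offset 2: leading byte 0xF0 = 11110000 → 4-byte char #2 = F0 92 89 BB.
Offset 6: leading byte 0xC6 = 11000110 → 2-byte char #3 = C6 A5.
Offset 8: leading byte 0xF1 = 11110001 → 4-byte char #4 = F1 AA AC 9E.
Offset 12: leading byte 0xE0 = 11100000 → 3-byte char #5 = E0 A6 B3.
Offset 15: leading byte 0xF0 = 11110000 → 4-byte char #6 = F0 9F 87 9E.
Leading byte 0xF0 = 11110000 matches 11110xxx → 4-byte sequence.
Byte 1: 0xF0 = 11110000, payload 000 (3 bits).
Byte 2: 0x9F = 10011111 (10xxxxxx ✓), payload 011111.
Byte 3: 0x87 = 10000111 (10xxxxxx ✓), payload 000111.
Byte 4: 0x9E = 10011110 (10xxxxxx ✓), payload 011110.
Concatenate: 000011111000111011110 = 0x1F1DE (21 bits → U+1F1DE).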